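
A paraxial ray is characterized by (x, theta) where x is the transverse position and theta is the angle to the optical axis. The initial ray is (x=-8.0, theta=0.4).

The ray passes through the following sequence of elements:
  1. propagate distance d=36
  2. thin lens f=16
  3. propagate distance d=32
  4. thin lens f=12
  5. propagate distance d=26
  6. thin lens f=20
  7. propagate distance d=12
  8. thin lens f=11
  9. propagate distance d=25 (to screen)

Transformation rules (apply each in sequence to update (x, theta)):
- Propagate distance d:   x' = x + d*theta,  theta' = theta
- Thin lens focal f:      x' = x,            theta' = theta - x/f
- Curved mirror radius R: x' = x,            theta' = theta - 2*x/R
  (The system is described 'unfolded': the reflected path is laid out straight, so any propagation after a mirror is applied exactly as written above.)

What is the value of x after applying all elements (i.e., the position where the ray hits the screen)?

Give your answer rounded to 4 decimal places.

Answer: 7.9467

Derivation:
Initial: x=-8.0000 theta=0.4000
After 1 (propagate distance d=36): x=6.4000 theta=0.4000
After 2 (thin lens f=16): x=6.4000 theta=0.0000
After 3 (propagate distance d=32): x=6.4000 theta=0.0000
After 4 (thin lens f=12): x=6.4000 theta=-8/15 (≈-0.5333)
After 5 (propagate distance d=26): x=-112/15 (≈-7.4667) theta=-8/15 (≈-0.5333)
After 6 (thin lens f=20): x=-112/15 (≈-7.4667) theta=-0.1600
After 7 (propagate distance d=12): x=-704/75 (≈-9.3867) theta=-0.1600
After 8 (thin lens f=11): x=-704/75 (≈-9.3867) theta=52/75 (≈0.6933)
After 9 (propagate distance d=25 (to screen)): x=596/75 (≈7.9467) theta=52/75 (≈0.6933)
Rounded to 4 decimal places: x = 7.9467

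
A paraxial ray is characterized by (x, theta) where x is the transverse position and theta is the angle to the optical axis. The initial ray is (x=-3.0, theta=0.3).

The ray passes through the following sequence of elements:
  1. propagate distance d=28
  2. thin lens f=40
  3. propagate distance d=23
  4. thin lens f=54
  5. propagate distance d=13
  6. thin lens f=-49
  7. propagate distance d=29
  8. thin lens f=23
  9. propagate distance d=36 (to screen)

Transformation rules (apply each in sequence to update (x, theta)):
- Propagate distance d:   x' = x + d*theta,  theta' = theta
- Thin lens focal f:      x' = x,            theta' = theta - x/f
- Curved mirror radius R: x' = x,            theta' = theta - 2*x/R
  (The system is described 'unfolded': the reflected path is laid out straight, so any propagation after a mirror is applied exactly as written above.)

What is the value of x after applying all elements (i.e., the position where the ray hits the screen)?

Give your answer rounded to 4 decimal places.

Initial: x=-3.0000 theta=0.3000
After 1 (propagate distance d=28): x=5.4000 theta=0.3000
After 2 (thin lens f=40): x=5.4000 theta=0.1650
After 3 (propagate distance d=23): x=9.1950 theta=0.1650
After 4 (thin lens f=54): x=9.1950 theta=-19/3600 (≈-0.0053)
After 5 (propagate distance d=13): x=6571/720 (≈9.1264) theta=-19/3600 (≈-0.0053)
After 6 (thin lens f=-49): x=6571/720 (≈9.1264) theta=7981/44100 (≈0.1810)
After 7 (propagate distance d=29): x=2535691/176400 (≈14.3747) theta=7981/44100 (≈0.1810)
After 8 (thin lens f=23): x=2535691/176400 (≈14.3747) theta=-1801439/4057200 (≈-0.4440)
After 9 (propagate distance d=36 (to screen)): x=-6530911/4057200 (≈-1.6097) theta=-1801439/4057200 (≈-0.4440)
Rounded to 4 decimal places: x = -1.6097

Answer: -1.6097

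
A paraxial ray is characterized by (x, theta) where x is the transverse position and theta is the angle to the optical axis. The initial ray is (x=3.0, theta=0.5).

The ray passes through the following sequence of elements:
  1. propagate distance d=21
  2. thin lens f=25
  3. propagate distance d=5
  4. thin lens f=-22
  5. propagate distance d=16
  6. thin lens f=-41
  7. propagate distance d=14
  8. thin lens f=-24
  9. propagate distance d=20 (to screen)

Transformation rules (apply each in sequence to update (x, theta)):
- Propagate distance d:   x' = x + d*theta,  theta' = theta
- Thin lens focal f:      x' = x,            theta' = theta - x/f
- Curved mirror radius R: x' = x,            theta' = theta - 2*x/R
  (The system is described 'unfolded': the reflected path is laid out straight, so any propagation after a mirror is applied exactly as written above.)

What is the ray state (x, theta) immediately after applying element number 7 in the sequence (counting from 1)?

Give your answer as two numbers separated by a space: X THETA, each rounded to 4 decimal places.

Initial: x=3.0000 theta=0.5000
After 1 (propagate distance d=21): x=13.5000 theta=0.5000
After 2 (thin lens f=25): x=13.5000 theta=-0.0400
After 3 (propagate distance d=5): x=13.3000 theta=-0.0400
After 4 (thin lens f=-22): x=13.3000 theta=621/1100 (≈0.5645)
After 5 (propagate distance d=16): x=12283/550 (≈22.3327) theta=621/1100 (≈0.5645)
After 6 (thin lens f=-41): x=12283/550 (≈22.3327) theta=50027/45100 (≈1.1092)
After 7 (propagate distance d=14): x=426896/11275 (≈37.8622) theta=50027/45100 (≈1.1092)
Rounded to 4 decimal places: x = 37.8622, theta = 1.1092

Answer: 37.8622 1.1092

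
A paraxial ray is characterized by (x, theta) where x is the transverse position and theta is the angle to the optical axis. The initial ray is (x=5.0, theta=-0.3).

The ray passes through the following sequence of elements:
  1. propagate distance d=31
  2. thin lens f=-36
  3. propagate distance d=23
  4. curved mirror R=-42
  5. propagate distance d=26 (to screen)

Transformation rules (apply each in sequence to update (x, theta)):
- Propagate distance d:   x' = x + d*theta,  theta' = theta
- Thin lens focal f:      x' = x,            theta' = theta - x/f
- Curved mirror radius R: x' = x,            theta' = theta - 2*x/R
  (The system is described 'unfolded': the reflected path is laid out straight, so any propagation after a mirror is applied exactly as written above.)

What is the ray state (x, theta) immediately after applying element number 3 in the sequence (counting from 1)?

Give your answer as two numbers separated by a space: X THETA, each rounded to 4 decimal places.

Initial: x=5.0000 theta=-0.3000
After 1 (propagate distance d=31): x=-4.3000 theta=-0.3000
After 2 (thin lens f=-36): x=-4.3000 theta=-151/360 (≈-0.4194)
After 3 (propagate distance d=23): x=-5021/360 (≈-13.9472) theta=-151/360 (≈-0.4194)
Rounded to 4 decimal places: x = -13.9472, theta = -0.4194

Answer: -13.9472 -0.4194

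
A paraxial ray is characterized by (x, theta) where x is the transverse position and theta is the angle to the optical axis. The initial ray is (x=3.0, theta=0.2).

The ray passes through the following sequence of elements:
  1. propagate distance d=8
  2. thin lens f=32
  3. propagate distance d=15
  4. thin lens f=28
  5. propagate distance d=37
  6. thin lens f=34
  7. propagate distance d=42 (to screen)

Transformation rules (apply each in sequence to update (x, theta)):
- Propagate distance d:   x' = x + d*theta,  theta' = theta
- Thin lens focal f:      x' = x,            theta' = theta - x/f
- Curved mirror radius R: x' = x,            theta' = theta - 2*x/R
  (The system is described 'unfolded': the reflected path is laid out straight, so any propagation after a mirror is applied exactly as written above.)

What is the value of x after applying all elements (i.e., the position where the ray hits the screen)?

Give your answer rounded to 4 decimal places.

Answer: -5.8811

Derivation:
Initial: x=3.0000 theta=0.2000
After 1 (propagate distance d=8): x=4.6000 theta=0.2000
After 2 (thin lens f=32): x=4.6000 theta=9/160 (≈0.0563)
After 3 (propagate distance d=15): x=871/160 (≈5.4438) theta=9/160 (≈0.0563)
After 4 (thin lens f=28): x=871/160 (≈5.4438) theta=-619/4480 (≈-0.1382)
After 5 (propagate distance d=37): x=297/896 (≈0.3315) theta=-619/4480 (≈-0.1382)
After 6 (thin lens f=34): x=297/896 (≈0.3315) theta=-22531/152320 (≈-0.1479)
After 7 (propagate distance d=42 (to screen)): x=-223953/38080 (≈-5.8811) theta=-22531/152320 (≈-0.1479)
Rounded to 4 decimal places: x = -5.8811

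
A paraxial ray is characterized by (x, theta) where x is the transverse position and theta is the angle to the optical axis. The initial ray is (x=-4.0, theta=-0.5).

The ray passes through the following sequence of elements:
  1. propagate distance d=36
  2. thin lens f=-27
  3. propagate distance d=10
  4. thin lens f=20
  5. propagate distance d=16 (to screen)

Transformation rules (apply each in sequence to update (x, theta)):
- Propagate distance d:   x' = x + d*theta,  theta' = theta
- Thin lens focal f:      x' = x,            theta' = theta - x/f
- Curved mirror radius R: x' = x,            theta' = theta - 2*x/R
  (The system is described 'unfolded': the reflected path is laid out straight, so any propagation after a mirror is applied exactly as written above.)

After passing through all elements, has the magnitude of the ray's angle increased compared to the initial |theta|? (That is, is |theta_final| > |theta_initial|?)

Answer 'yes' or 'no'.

Answer: no

Derivation:
Initial: x=-4.0000 theta=-0.5000
After 1 (propagate distance d=36): x=-22.0000 theta=-0.5000
After 2 (thin lens f=-27): x=-22.0000 theta=-71/54 (≈-1.3148)
After 3 (propagate distance d=10): x=-949/27 (≈-35.1481) theta=-71/54 (≈-1.3148)
After 4 (thin lens f=20): x=-949/27 (≈-35.1481) theta=239/540 (≈0.4426)
After 5 (propagate distance d=16 (to screen)): x=-421/15 (≈-28.0667) theta=239/540 (≈0.4426)
|theta_initial|=0.5000 |theta_final|=239/540 (≈0.4426) -> not increased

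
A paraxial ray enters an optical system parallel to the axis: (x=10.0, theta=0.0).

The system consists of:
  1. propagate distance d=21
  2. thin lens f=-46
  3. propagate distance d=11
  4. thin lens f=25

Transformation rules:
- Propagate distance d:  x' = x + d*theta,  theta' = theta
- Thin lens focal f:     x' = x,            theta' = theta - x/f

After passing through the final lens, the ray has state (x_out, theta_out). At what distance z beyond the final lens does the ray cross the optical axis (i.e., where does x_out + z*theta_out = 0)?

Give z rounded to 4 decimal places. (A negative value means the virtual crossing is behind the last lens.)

Initial: x=10.0000 theta=0.0000
After 1 (propagate distance d=21): x=10.0000 theta=0.0000
After 2 (thin lens f=-46): x=10.0000 theta=5/23 (≈0.2174)
After 3 (propagate distance d=11): x=285/23 (≈12.3913) theta=5/23 (≈0.2174)
After 4 (thin lens f=25): x=285/23 (≈12.3913) theta=-32/115 (≈-0.2783)
z_focus = -x_out/theta_out = -(285/23)/(-32/115) = 1425/32 ≈ 44.5313
Rounded to 4 decimal places: z = 44.5313

Answer: 44.5313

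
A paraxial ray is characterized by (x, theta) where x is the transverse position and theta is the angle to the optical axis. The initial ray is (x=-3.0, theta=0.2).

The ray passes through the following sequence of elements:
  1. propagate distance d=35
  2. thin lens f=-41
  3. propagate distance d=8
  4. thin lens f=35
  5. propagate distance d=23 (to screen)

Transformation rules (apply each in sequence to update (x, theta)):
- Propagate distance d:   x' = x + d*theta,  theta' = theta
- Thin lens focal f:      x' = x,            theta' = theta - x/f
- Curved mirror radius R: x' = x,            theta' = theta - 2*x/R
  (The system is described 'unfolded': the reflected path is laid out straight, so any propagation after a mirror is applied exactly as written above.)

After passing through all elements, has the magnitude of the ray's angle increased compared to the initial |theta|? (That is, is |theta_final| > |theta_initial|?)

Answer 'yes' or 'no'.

Answer: no

Derivation:
Initial: x=-3.0000 theta=0.2000
After 1 (propagate distance d=35): x=4.0000 theta=0.2000
After 2 (thin lens f=-41): x=4.0000 theta=61/205 (≈0.2976)
After 3 (propagate distance d=8): x=1308/205 (≈6.3805) theta=61/205 (≈0.2976)
After 4 (thin lens f=35): x=1308/205 (≈6.3805) theta=827/7175 (≈0.1153)
After 5 (propagate distance d=23 (to screen)): x=64801/7175 (≈9.0315) theta=827/7175 (≈0.1153)
|theta_initial|=0.2000 |theta_final|=827/7175 (≈0.1153) -> not increased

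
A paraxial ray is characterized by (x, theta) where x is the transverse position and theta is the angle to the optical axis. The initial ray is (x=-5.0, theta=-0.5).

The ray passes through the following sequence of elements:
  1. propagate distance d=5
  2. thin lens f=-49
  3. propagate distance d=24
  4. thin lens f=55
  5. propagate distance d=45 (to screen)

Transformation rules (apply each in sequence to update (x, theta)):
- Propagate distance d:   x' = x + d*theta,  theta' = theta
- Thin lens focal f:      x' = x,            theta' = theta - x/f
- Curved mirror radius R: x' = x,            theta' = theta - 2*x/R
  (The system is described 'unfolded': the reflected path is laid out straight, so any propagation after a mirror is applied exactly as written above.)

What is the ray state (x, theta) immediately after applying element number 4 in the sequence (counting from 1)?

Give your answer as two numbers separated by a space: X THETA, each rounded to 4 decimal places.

Answer: -23.1735 -0.2317

Derivation:
Initial: x=-5.0000 theta=-0.5000
After 1 (propagate distance d=5): x=-7.5000 theta=-0.5000
After 2 (thin lens f=-49): x=-7.5000 theta=-32/49 (≈-0.6531)
After 3 (propagate distance d=24): x=-2271/98 (≈-23.1735) theta=-32/49 (≈-0.6531)
After 4 (thin lens f=55): x=-2271/98 (≈-23.1735) theta=-1249/5390 (≈-0.2317)
Rounded to 4 decimal places: x = -23.1735, theta = -0.2317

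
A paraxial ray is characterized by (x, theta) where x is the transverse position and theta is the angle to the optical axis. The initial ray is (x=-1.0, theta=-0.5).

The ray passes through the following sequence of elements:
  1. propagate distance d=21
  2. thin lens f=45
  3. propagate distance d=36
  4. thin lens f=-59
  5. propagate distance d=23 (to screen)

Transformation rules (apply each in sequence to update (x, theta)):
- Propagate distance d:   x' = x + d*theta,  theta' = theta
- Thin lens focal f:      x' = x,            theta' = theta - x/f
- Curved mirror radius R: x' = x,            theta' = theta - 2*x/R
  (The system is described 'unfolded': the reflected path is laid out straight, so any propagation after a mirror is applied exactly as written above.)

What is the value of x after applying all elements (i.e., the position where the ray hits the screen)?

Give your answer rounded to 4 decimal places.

Initial: x=-1.0000 theta=-0.5000
After 1 (propagate distance d=21): x=-11.5000 theta=-0.5000
After 2 (thin lens f=45): x=-11.5000 theta=-11/45 (≈-0.2444)
After 3 (propagate distance d=36): x=-20.3000 theta=-11/45 (≈-0.2444)
After 4 (thin lens f=-59): x=-20.3000 theta=-625/1062 (≈-0.5885)
After 5 (propagate distance d=23 (to screen)): x=-89834/2655 (≈-33.8358) theta=-625/1062 (≈-0.5885)
Rounded to 4 decimal places: x = -33.8358

Answer: -33.8358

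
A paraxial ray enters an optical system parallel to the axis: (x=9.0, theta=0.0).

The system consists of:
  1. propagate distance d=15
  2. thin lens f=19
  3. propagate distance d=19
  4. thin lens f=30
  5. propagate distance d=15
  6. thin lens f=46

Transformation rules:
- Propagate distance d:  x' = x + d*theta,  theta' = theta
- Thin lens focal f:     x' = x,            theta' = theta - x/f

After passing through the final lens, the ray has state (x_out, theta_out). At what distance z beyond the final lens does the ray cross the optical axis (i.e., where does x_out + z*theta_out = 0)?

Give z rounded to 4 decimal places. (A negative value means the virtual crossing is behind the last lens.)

Initial: x=9.0000 theta=0.0000
After 1 (propagate distance d=15): x=9.0000 theta=0.0000
After 2 (thin lens f=19): x=9.0000 theta=-9/19 (≈-0.4737)
After 3 (propagate distance d=19): x=0.0000 theta=-9/19 (≈-0.4737)
After 4 (thin lens f=30): x=0.0000 theta=-9/19 (≈-0.4737)
After 5 (propagate distance d=15): x=-135/19 (≈-7.1053) theta=-9/19 (≈-0.4737)
After 6 (thin lens f=46): x=-135/19 (≈-7.1053) theta=-279/874 (≈-0.3192)
z_focus = -x_out/theta_out = -(-135/19)/(-279/874) = -690/31 ≈ -22.2581
Rounded to 4 decimal places: z = -22.2581

Answer: -22.2581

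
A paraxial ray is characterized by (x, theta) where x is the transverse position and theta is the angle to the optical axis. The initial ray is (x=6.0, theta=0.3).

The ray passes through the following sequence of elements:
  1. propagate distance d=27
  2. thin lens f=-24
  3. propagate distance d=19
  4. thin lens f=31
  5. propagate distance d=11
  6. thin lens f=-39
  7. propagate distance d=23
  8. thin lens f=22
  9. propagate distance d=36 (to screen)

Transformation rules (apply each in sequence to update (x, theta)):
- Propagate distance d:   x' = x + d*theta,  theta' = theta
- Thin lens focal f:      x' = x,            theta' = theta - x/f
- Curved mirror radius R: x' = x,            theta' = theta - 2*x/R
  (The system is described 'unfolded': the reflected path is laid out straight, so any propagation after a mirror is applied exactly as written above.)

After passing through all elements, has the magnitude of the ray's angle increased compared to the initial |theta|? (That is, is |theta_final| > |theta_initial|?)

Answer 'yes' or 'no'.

Answer: yes

Derivation:
Initial: x=6.0000 theta=0.3000
After 1 (propagate distance d=27): x=14.1000 theta=0.3000
After 2 (thin lens f=-24): x=14.1000 theta=0.8875
After 3 (propagate distance d=19): x=30.9625 theta=0.8875
After 4 (thin lens f=31): x=30.9625 theta=-69/620 (≈-0.1113)
After 5 (propagate distance d=11): x=73751/2480 (≈29.7383) theta=-69/620 (≈-0.1113)
After 6 (thin lens f=-39): x=73751/2480 (≈29.7383) theta=62987/96720 (≈0.6512)
After 7 (propagate distance d=23): x=432499/9672 (≈44.7166) theta=62987/96720 (≈0.6512)
After 8 (thin lens f=22): x=432499/9672 (≈44.7166) theta=-734819/531960 (≈-1.3813)
After 9 (propagate distance d=36 (to screen)): x=-2666039/531960 (≈-5.0117) theta=-734819/531960 (≈-1.3813)
|theta_initial|=0.3000 |theta_final|=734819/531960 (≈1.3813) -> increased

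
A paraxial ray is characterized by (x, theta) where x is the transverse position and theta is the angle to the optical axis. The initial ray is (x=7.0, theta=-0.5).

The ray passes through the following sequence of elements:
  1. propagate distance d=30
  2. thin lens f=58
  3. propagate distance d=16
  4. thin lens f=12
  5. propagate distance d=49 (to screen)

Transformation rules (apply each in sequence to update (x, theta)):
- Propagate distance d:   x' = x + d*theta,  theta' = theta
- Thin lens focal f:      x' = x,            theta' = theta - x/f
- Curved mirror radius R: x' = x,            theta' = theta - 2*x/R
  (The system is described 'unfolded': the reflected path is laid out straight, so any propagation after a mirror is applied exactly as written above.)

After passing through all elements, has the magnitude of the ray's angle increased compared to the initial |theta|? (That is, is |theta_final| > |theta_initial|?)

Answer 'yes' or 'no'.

Initial: x=7.0000 theta=-0.5000
After 1 (propagate distance d=30): x=-8.0000 theta=-0.5000
After 2 (thin lens f=58): x=-8.0000 theta=-21/58 (≈-0.3621)
After 3 (propagate distance d=16): x=-400/29 (≈-13.7931) theta=-21/58 (≈-0.3621)
After 4 (thin lens f=12): x=-400/29 (≈-13.7931) theta=137/174 (≈0.7874)
After 5 (propagate distance d=49 (to screen)): x=4313/174 (≈24.7874) theta=137/174 (≈0.7874)
|theta_initial|=0.5000 |theta_final|=137/174 (≈0.7874) -> increased

Answer: yes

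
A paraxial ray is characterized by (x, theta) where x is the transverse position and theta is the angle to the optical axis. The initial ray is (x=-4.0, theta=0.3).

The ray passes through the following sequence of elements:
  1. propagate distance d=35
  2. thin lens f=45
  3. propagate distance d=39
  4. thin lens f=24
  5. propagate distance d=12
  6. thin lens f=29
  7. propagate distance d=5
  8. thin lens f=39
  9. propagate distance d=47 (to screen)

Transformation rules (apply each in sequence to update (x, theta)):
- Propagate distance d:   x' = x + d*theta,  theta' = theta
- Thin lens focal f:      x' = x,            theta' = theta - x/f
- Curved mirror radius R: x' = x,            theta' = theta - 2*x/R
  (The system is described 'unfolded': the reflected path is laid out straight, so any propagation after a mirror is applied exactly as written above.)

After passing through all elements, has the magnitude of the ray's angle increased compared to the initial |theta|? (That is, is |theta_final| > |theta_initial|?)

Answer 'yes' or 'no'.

Initial: x=-4.0000 theta=0.3000
After 1 (propagate distance d=35): x=6.5000 theta=0.3000
After 2 (thin lens f=45): x=6.5000 theta=7/45 (≈0.1556)
After 3 (propagate distance d=39): x=377/30 (≈12.5667) theta=7/45 (≈0.1556)
After 4 (thin lens f=24): x=377/30 (≈12.5667) theta=-53/144 (≈-0.3681)
After 5 (propagate distance d=12): x=8.1500 theta=-53/144 (≈-0.3681)
After 6 (thin lens f=29): x=8.1500 theta=-13553/20880 (≈-0.6491)
After 7 (propagate distance d=5): x=102407/20880 (≈4.9045) theta=-13553/20880 (≈-0.6491)
After 8 (thin lens f=39): x=102407/20880 (≈4.9045) theta=-315487/407160 (≈-0.7748)
After 9 (propagate distance d=47 (to screen)): x=-5132381/162864 (≈-31.5133) theta=-315487/407160 (≈-0.7748)
|theta_initial|=0.3000 |theta_final|=315487/407160 (≈0.7748) -> increased

Answer: yes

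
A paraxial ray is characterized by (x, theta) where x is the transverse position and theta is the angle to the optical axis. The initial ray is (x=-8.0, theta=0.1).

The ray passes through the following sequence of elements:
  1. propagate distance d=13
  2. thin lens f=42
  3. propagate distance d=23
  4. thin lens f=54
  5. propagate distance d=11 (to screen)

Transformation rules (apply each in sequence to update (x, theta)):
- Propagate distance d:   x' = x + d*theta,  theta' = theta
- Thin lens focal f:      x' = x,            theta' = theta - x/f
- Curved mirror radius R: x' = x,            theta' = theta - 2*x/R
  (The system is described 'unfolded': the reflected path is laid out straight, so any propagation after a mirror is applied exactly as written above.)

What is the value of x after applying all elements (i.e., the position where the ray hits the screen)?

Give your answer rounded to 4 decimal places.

Answer: 2.2727

Derivation:
Initial: x=-8.0000 theta=0.1000
After 1 (propagate distance d=13): x=-6.7000 theta=0.1000
After 2 (thin lens f=42): x=-6.7000 theta=109/420 (≈0.2595)
After 3 (propagate distance d=23): x=-307/420 (≈-0.7310) theta=109/420 (≈0.2595)
After 4 (thin lens f=54): x=-307/420 (≈-0.7310) theta=6193/22680 (≈0.2731)
After 5 (propagate distance d=11 (to screen)): x=10309/4536 (≈2.2727) theta=6193/22680 (≈0.2731)
Rounded to 4 decimal places: x = 2.2727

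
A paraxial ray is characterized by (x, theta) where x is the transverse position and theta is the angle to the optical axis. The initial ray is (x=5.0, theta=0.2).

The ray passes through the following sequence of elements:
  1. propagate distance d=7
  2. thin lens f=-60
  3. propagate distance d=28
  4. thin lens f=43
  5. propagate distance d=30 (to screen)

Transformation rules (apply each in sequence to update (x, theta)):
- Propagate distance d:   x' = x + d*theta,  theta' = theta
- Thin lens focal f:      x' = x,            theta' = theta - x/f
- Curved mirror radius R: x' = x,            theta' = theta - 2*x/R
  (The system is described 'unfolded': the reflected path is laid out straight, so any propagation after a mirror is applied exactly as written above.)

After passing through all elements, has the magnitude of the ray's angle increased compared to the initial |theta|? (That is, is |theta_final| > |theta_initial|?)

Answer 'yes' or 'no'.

Initial: x=5.0000 theta=0.2000
After 1 (propagate distance d=7): x=6.4000 theta=0.2000
After 2 (thin lens f=-60): x=6.4000 theta=23/75 (≈0.3067)
After 3 (propagate distance d=28): x=1124/75 (≈14.9867) theta=23/75 (≈0.3067)
After 4 (thin lens f=43): x=1124/75 (≈14.9867) theta=-9/215 (≈-0.0419)
After 5 (propagate distance d=30 (to screen)): x=44282/3225 (≈13.7309) theta=-9/215 (≈-0.0419)
|theta_initial|=0.2000 |theta_final|=9/215 (≈0.0419) -> not increased

Answer: no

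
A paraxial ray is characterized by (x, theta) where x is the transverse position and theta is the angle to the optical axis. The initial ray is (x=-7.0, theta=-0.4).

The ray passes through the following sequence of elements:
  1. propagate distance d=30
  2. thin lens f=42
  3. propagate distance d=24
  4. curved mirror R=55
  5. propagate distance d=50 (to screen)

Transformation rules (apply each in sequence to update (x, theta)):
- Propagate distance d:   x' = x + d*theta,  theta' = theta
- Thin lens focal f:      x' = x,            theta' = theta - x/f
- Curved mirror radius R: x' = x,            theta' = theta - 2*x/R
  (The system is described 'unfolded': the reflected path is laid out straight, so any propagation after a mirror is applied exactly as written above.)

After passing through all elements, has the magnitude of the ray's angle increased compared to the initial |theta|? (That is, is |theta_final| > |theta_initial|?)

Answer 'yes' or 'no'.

Initial: x=-7.0000 theta=-0.4000
After 1 (propagate distance d=30): x=-19.0000 theta=-0.4000
After 2 (thin lens f=42): x=-19.0000 theta=11/210 (≈0.0524)
After 3 (propagate distance d=24): x=-621/35 (≈-17.7429) theta=11/210 (≈0.0524)
After 4 (curved mirror R=55): x=-621/35 (≈-17.7429) theta=1151/1650 (≈0.6976)
After 5 (propagate distance d=50 (to screen)): x=19792/1155 (≈17.1359) theta=1151/1650 (≈0.6976)
|theta_initial|=0.4000 |theta_final|=1151/1650 (≈0.6976) -> increased

Answer: yes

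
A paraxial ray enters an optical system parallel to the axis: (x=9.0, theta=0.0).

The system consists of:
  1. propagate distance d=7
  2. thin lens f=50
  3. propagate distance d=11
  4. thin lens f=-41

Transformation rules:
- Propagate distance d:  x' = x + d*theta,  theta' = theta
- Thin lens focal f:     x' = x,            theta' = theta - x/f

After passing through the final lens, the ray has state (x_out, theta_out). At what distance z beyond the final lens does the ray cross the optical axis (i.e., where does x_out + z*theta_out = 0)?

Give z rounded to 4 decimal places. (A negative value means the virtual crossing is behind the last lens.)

Answer: 799.5000

Derivation:
Initial: x=9.0000 theta=0.0000
After 1 (propagate distance d=7): x=9.0000 theta=0.0000
After 2 (thin lens f=50): x=9.0000 theta=-0.1800
After 3 (propagate distance d=11): x=7.0200 theta=-0.1800
After 4 (thin lens f=-41): x=7.0200 theta=-9/1025 (≈-0.0088)
z_focus = -x_out/theta_out = -(7.0200)/(-9/1025) = 799.5000
Rounded to 4 decimal places: z = 799.5000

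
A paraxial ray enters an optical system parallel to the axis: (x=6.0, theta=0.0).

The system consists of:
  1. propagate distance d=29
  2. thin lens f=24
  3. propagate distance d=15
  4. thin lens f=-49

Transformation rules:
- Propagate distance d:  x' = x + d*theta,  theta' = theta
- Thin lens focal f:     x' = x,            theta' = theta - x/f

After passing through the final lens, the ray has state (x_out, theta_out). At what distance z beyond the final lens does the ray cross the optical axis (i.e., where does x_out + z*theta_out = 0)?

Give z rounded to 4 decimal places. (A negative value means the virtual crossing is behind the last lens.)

Answer: 11.0250

Derivation:
Initial: x=6.0000 theta=0.0000
After 1 (propagate distance d=29): x=6.0000 theta=0.0000
After 2 (thin lens f=24): x=6.0000 theta=-0.2500
After 3 (propagate distance d=15): x=2.2500 theta=-0.2500
After 4 (thin lens f=-49): x=2.2500 theta=-10/49 (≈-0.2041)
z_focus = -x_out/theta_out = -(2.2500)/(-10/49) = 11.0250
Rounded to 4 decimal places: z = 11.0250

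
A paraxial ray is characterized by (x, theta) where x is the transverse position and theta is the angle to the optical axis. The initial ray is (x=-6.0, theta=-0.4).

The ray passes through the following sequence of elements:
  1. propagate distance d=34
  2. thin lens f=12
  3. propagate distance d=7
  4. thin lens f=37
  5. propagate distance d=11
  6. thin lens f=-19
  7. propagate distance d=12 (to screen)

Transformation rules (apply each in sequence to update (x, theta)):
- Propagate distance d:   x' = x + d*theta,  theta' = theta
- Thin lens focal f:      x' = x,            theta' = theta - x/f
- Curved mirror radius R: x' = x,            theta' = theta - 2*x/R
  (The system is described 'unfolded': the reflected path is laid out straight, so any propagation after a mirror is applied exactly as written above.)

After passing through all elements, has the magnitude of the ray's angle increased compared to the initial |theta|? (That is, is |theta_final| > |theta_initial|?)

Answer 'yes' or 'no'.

Answer: yes

Derivation:
Initial: x=-6.0000 theta=-0.4000
After 1 (propagate distance d=34): x=-19.6000 theta=-0.4000
After 2 (thin lens f=12): x=-19.6000 theta=37/30 (≈1.2333)
After 3 (propagate distance d=7): x=-329/30 (≈-10.9667) theta=37/30 (≈1.2333)
After 4 (thin lens f=37): x=-329/30 (≈-10.9667) theta=283/185 (≈1.5297)
After 5 (propagate distance d=11): x=1301/222 (≈5.8604) theta=283/185 (≈1.5297)
After 6 (thin lens f=-19): x=1301/222 (≈5.8604) theta=38767/21090 (≈1.8382)
After 7 (propagate distance d=12 (to screen)): x=588799/21090 (≈27.9184) theta=38767/21090 (≈1.8382)
|theta_initial|=0.4000 |theta_final|=38767/21090 (≈1.8382) -> increased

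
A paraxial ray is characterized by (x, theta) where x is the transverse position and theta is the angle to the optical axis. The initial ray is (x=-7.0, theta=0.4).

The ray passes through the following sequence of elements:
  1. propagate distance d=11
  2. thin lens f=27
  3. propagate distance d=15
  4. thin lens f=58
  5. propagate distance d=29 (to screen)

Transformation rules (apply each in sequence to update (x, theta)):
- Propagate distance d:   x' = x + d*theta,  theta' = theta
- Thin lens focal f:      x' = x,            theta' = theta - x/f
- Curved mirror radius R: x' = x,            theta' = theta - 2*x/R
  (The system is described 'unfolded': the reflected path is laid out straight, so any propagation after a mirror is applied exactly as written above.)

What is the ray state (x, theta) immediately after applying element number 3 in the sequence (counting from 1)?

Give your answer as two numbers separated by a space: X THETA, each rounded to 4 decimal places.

Initial: x=-7.0000 theta=0.4000
After 1 (propagate distance d=11): x=-2.6000 theta=0.4000
After 2 (thin lens f=27): x=-2.6000 theta=67/135 (≈0.4963)
After 3 (propagate distance d=15): x=218/45 (≈4.8444) theta=67/135 (≈0.4963)
Rounded to 4 decimal places: x = 4.8444, theta = 0.4963

Answer: 4.8444 0.4963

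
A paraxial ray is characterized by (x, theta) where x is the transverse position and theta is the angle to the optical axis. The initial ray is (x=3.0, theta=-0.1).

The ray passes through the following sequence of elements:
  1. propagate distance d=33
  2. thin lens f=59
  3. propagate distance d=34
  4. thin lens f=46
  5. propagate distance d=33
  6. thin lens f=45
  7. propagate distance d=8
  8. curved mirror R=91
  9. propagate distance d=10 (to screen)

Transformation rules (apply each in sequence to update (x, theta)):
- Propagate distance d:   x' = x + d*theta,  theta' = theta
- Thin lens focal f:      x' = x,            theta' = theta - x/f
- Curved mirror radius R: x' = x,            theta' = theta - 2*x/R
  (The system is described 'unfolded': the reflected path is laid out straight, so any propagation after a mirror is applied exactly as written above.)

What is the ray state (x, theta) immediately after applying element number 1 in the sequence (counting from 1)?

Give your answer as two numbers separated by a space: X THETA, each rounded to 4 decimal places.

Initial: x=3.0000 theta=-0.1000
After 1 (propagate distance d=33): x=-0.3000 theta=-0.1000
Rounded to 4 decimal places: x = -0.3000, theta = -0.1000

Answer: -0.3000 -0.1000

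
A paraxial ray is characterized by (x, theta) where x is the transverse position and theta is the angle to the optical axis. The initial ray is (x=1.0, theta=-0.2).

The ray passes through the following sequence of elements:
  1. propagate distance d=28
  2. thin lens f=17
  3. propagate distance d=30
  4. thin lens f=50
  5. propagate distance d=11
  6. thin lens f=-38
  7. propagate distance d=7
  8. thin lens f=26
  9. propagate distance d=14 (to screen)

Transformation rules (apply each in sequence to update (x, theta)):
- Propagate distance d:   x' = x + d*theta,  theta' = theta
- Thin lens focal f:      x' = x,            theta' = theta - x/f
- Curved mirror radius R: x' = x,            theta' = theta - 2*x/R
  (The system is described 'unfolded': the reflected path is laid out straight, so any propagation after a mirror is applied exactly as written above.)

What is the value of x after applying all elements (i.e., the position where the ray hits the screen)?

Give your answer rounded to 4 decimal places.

Answer: 1.0106

Derivation:
Initial: x=1.0000 theta=-0.2000
After 1 (propagate distance d=28): x=-4.6000 theta=-0.2000
After 2 (thin lens f=17): x=-4.6000 theta=6/85 (≈0.0706)
After 3 (propagate distance d=30): x=-211/85 (≈-2.4824) theta=6/85 (≈0.0706)
After 4 (thin lens f=50): x=-211/85 (≈-2.4824) theta=511/4250 (≈0.1202)
After 5 (propagate distance d=11): x=-4929/4250 (≈-1.1598) theta=511/4250 (≈0.1202)
After 6 (thin lens f=-38): x=-4929/4250 (≈-1.1598) theta=14489/161500 (≈0.0897)
After 7 (propagate distance d=7): x=-85879/161500 (≈-0.5318) theta=14489/161500 (≈0.0897)
After 8 (thin lens f=26): x=-85879/161500 (≈-0.5318) theta=24347/221000 (≈0.1102)
After 9 (propagate distance d=14 (to screen)): x=530431/524875 (≈1.0106) theta=24347/221000 (≈0.1102)
Rounded to 4 decimal places: x = 1.0106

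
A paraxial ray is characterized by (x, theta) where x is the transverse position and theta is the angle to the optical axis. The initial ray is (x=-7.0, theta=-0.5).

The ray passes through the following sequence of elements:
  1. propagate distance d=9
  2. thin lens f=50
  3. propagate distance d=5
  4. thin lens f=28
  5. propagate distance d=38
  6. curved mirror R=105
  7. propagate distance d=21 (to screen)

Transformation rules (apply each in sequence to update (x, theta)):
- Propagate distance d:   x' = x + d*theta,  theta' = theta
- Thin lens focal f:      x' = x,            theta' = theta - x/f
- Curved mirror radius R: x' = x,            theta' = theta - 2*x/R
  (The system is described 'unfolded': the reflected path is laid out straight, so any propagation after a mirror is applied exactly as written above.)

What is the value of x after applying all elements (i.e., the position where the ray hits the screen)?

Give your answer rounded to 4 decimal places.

Initial: x=-7.0000 theta=-0.5000
After 1 (propagate distance d=9): x=-11.5000 theta=-0.5000
After 2 (thin lens f=50): x=-11.5000 theta=-0.2700
After 3 (propagate distance d=5): x=-12.8500 theta=-0.2700
After 4 (thin lens f=28): x=-12.8500 theta=529/2800 (≈0.1889)
After 5 (propagate distance d=38): x=-7939/1400 (≈-5.6707) theta=529/2800 (≈0.1889)
After 6 (curved mirror R=105): x=-7939/1400 (≈-5.6707) theta=87301/294000 (≈0.2969)
After 7 (propagate distance d=21 (to screen)): x=7911/14000 (≈0.5651) theta=87301/294000 (≈0.2969)
Rounded to 4 decimal places: x = 0.5651

Answer: 0.5651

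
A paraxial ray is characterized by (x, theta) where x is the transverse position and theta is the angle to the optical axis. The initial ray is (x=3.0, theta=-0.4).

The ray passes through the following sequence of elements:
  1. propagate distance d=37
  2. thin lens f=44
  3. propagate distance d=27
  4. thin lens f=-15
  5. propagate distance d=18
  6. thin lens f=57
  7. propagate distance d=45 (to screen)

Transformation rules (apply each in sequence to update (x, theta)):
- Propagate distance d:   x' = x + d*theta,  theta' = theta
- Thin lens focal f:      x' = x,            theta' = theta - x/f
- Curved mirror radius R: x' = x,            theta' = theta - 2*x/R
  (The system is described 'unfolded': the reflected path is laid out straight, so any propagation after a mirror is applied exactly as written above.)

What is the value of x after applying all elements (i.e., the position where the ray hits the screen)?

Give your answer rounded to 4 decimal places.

Initial: x=3.0000 theta=-0.4000
After 1 (propagate distance d=37): x=-11.8000 theta=-0.4000
After 2 (thin lens f=44): x=-11.8000 theta=-29/220 (≈-0.1318)
After 3 (propagate distance d=27): x=-3379/220 (≈-15.3591) theta=-29/220 (≈-0.1318)
After 4 (thin lens f=-15): x=-3379/220 (≈-15.3591) theta=-1907/1650 (≈-1.1558)
After 5 (propagate distance d=18): x=-39779/1100 (≈-36.1627) theta=-1907/1650 (≈-1.1558)
After 6 (thin lens f=57): x=-39779/1100 (≈-36.1627) theta=-32687/62700 (≈-0.5213)
After 7 (propagate distance d=45 (to screen)): x=-623053/10450 (≈-59.6223) theta=-32687/62700 (≈-0.5213)
Rounded to 4 decimal places: x = -59.6223

Answer: -59.6223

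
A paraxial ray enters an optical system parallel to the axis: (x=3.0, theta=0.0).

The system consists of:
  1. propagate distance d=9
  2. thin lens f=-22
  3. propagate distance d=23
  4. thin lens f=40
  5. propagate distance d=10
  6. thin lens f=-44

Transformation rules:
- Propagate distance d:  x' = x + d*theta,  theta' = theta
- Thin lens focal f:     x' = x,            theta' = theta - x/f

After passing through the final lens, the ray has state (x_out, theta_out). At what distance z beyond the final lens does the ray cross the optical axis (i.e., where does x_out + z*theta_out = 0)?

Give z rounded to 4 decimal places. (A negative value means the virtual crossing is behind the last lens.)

Answer: -50.3268

Derivation:
Initial: x=3.0000 theta=0.0000
After 1 (propagate distance d=9): x=3.0000 theta=0.0000
After 2 (thin lens f=-22): x=3.0000 theta=3/22 (≈0.1364)
After 3 (propagate distance d=23): x=135/22 (≈6.1364) theta=3/22 (≈0.1364)
After 4 (thin lens f=40): x=135/22 (≈6.1364) theta=-3/176 (≈-0.0170)
After 5 (propagate distance d=10): x=525/88 (≈5.9659) theta=-3/176 (≈-0.0170)
After 6 (thin lens f=-44): x=525/88 (≈5.9659) theta=459/3872 (≈0.1185)
z_focus = -x_out/theta_out = -(525/88)/(459/3872) = -7700/153 ≈ -50.3268
Rounded to 4 decimal places: z = -50.3268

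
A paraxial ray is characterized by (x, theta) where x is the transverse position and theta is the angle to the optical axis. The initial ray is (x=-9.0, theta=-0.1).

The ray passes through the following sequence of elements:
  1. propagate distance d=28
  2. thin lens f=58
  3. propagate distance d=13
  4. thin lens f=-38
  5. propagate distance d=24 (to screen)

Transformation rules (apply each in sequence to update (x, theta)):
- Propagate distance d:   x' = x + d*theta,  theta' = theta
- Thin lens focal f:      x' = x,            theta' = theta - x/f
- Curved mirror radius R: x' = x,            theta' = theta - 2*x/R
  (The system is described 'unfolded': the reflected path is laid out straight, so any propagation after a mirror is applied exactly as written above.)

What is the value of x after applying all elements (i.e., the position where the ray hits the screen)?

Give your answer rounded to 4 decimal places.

Initial: x=-9.0000 theta=-0.1000
After 1 (propagate distance d=28): x=-11.8000 theta=-0.1000
After 2 (thin lens f=58): x=-11.8000 theta=3/29 (≈0.1034)
After 3 (propagate distance d=13): x=-1516/145 (≈-10.4552) theta=3/29 (≈0.1034)
After 4 (thin lens f=-38): x=-1516/145 (≈-10.4552) theta=-473/2755 (≈-0.1717)
After 5 (propagate distance d=24 (to screen)): x=-40156/2755 (≈-14.5757) theta=-473/2755 (≈-0.1717)
Rounded to 4 decimal places: x = -14.5757

Answer: -14.5757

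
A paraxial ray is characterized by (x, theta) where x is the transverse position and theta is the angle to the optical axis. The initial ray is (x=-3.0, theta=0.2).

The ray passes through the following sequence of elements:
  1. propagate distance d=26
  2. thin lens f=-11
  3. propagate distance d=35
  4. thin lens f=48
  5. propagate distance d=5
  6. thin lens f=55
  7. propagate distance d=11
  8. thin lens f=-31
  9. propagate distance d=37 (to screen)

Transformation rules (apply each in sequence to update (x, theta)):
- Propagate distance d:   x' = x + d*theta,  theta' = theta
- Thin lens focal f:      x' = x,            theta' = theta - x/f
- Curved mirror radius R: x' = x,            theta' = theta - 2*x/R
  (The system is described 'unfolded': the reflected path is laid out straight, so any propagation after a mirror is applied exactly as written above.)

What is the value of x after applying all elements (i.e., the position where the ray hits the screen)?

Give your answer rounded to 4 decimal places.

Answer: 21.6889

Derivation:
Initial: x=-3.0000 theta=0.2000
After 1 (propagate distance d=26): x=2.2000 theta=0.2000
After 2 (thin lens f=-11): x=2.2000 theta=0.4000
After 3 (propagate distance d=35): x=16.2000 theta=0.4000
After 4 (thin lens f=48): x=16.2000 theta=0.0625
After 5 (propagate distance d=5): x=16.5125 theta=0.0625
After 6 (thin lens f=55): x=16.5125 theta=-523/2200 (≈-0.2377)
After 7 (propagate distance d=11): x=13.8975 theta=-523/2200 (≈-0.2377)
After 8 (thin lens f=-31): x=13.8975 theta=28723/136400 (≈0.2106)
After 9 (propagate distance d=37 (to screen)): x=295837/13640 (≈21.6889) theta=28723/136400 (≈0.2106)
Rounded to 4 decimal places: x = 21.6889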